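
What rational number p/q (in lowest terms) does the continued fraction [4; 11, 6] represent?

Start with 6.
11 + 1/(6/1) = 11 + 1/6 = 67/6
4 + 1/(67/6) = 4 + 6/67 = 274/67

274/67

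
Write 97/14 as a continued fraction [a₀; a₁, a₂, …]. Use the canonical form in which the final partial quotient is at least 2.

[6; 1, 13]

97 = 6·14 + 13, so a_0 = 6
14 = 1·13 + 1, so a_1 = 1
13 = 13·1 + 0, so a_2 = 13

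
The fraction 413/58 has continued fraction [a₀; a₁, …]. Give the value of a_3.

2

413 ÷ 58 → quotient 7, remainder 7
58 ÷ 7 → quotient 8, remainder 2
7 ÷ 2 → quotient 3, remainder 1
2 ÷ 1 → quotient 2, remainder 0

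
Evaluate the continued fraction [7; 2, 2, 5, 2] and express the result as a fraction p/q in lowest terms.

437/59

Work from the innermost term outward:
Start with 2.
5 + 1/(2/1) = 5 + 1/2 = 11/2
2 + 1/(11/2) = 2 + 2/11 = 24/11
2 + 1/(24/11) = 2 + 11/24 = 59/24
7 + 1/(59/24) = 7 + 24/59 = 437/59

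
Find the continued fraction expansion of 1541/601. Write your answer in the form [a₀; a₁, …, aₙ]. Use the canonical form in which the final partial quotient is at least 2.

[2; 1, 1, 3, 2, 2, 15]

⌊1541/601⌋ = 2, remainder 339
⌊601/339⌋ = 1, remainder 262
⌊339/262⌋ = 1, remainder 77
⌊262/77⌋ = 3, remainder 31
⌊77/31⌋ = 2, remainder 15
⌊31/15⌋ = 2, remainder 1
⌊15/1⌋ = 15, remainder 0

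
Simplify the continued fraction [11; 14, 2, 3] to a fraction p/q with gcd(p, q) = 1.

Build up convergents one term at a time:
a_0 = 11: 11/1
a_1 = 14: 155/14
a_2 = 2: 321/29
a_3 = 3: 1118/101

1118/101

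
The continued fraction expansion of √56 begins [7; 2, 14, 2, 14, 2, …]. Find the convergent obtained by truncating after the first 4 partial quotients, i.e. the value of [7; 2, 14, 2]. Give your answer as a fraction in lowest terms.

a_0 = 7: 7/1
a_1 = 2: 15/2
a_2 = 14: 217/29
a_3 = 2: 449/60

449/60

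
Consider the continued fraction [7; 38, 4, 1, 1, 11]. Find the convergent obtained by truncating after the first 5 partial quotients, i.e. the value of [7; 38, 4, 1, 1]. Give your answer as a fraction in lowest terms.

Build up convergents one term at a time:
a_0 = 7: 7/1
a_1 = 38: 267/38
a_2 = 4: 1075/153
a_3 = 1: 1342/191
a_4 = 1: 2417/344

2417/344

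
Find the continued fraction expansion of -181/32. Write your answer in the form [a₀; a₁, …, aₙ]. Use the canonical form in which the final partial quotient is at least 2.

-181 ÷ 32 → quotient -6, remainder 11
32 ÷ 11 → quotient 2, remainder 10
11 ÷ 10 → quotient 1, remainder 1
10 ÷ 1 → quotient 10, remainder 0

[-6; 2, 1, 10]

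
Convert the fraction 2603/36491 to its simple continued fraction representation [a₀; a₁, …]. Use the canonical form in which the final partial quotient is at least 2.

[0; 14, 53, 8, 6]

⌊2603/36491⌋ = 0, remainder 2603
⌊36491/2603⌋ = 14, remainder 49
⌊2603/49⌋ = 53, remainder 6
⌊49/6⌋ = 8, remainder 1
⌊6/1⌋ = 6, remainder 0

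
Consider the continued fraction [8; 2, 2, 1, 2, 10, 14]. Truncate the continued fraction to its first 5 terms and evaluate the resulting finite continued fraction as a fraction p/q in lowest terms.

Start with 2.
1 + 1/(2/1) = 1 + 1/2 = 3/2
2 + 1/(3/2) = 2 + 2/3 = 8/3
2 + 1/(8/3) = 2 + 3/8 = 19/8
8 + 1/(19/8) = 8 + 8/19 = 160/19

160/19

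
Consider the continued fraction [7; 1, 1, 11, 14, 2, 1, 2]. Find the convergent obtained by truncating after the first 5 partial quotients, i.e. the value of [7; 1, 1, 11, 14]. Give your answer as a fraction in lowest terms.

Compute successive convergents:
a_0 = 7: 7/1
a_1 = 1: 8/1
a_2 = 1: 15/2
a_3 = 11: 173/23
a_4 = 14: 2437/324

2437/324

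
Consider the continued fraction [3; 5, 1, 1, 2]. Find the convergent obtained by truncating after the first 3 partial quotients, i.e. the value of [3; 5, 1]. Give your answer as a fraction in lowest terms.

Collapse the nested fraction from the inside out:
Start with 1.
5 + 1/(1/1) = 5 + 1/1 = 6/1
3 + 1/(6/1) = 3 + 1/6 = 19/6

19/6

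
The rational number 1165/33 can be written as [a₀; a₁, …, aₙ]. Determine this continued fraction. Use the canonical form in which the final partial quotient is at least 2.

[35; 3, 3, 3]

Apply division with remainder until the remainder is 0:
⌊1165/33⌋ = 35, remainder 10
⌊33/10⌋ = 3, remainder 3
⌊10/3⌋ = 3, remainder 1
⌊3/1⌋ = 3, remainder 0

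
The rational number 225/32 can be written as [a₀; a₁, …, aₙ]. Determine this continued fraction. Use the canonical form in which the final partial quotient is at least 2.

Repeatedly divide and take the remainder:
225 = 7·32 + 1, so a_0 = 7
32 = 32·1 + 0, so a_1 = 32

[7; 32]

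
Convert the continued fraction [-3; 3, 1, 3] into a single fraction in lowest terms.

-41/15

Build up convergents one term at a time:
a_0 = -3: -3/1
a_1 = 3: -8/3
a_2 = 1: -11/4
a_3 = 3: -41/15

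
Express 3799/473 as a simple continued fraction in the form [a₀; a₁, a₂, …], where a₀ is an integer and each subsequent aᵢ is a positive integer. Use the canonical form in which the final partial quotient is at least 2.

⌊3799/473⌋ = 8, remainder 15
⌊473/15⌋ = 31, remainder 8
⌊15/8⌋ = 1, remainder 7
⌊8/7⌋ = 1, remainder 1
⌊7/1⌋ = 7, remainder 0

[8; 31, 1, 1, 7]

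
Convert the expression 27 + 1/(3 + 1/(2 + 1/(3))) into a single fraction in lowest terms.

655/24

Start with 3.
2 + 1/(3/1) = 2 + 1/3 = 7/3
3 + 1/(7/3) = 3 + 3/7 = 24/7
27 + 1/(24/7) = 27 + 7/24 = 655/24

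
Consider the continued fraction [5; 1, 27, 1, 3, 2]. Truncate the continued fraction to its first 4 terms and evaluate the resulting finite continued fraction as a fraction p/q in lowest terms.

173/29

Start with 1.
27 + 1/(1/1) = 27 + 1/1 = 28/1
1 + 1/(28/1) = 1 + 1/28 = 29/28
5 + 1/(29/28) = 5 + 28/29 = 173/29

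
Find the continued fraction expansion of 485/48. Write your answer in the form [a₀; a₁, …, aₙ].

Apply division with remainder until the remainder is 0:
485 ÷ 48 → quotient 10, remainder 5
48 ÷ 5 → quotient 9, remainder 3
5 ÷ 3 → quotient 1, remainder 2
3 ÷ 2 → quotient 1, remainder 1
2 ÷ 1 → quotient 2, remainder 0

[10; 9, 1, 1, 2]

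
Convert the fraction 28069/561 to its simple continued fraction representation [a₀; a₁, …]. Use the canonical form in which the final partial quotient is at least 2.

28069 = 50·561 + 19, so a_0 = 50
561 = 29·19 + 10, so a_1 = 29
19 = 1·10 + 9, so a_2 = 1
10 = 1·9 + 1, so a_3 = 1
9 = 9·1 + 0, so a_4 = 9

[50; 29, 1, 1, 9]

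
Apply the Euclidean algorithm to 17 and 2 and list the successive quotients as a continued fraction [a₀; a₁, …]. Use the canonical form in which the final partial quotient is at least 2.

⌊17/2⌋ = 8, remainder 1
⌊2/1⌋ = 2, remainder 0

[8; 2]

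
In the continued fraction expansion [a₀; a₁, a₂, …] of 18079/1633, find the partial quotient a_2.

12

⌊18079/1633⌋ = 11, remainder 116
⌊1633/116⌋ = 14, remainder 9
⌊116/9⌋ = 12, remainder 8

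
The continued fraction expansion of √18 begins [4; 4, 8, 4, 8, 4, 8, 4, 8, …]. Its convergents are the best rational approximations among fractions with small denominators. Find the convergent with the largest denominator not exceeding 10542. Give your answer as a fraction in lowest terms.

19601/4620

a_0 = 4: 4/1  (≤ bound)
a_1 = 4: 17/4  (≤ bound)
a_2 = 8: 140/33  (≤ bound)
a_3 = 4: 577/136  (≤ bound)
a_4 = 8: 4756/1121  (≤ bound)
a_5 = 4: 19601/4620  (≤ bound)
a_6 = 8: 161564/38081  (> 10542, stop)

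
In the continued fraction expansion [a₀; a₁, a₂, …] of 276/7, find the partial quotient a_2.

Repeatedly divide and take the remainder:
⌊276/7⌋ = 39, remainder 3
⌊7/3⌋ = 2, remainder 1
⌊3/1⌋ = 3, remainder 0

3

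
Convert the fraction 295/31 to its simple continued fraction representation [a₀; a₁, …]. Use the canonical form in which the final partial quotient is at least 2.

Apply division with remainder until the remainder is 0:
295 ÷ 31 → quotient 9, remainder 16
31 ÷ 16 → quotient 1, remainder 15
16 ÷ 15 → quotient 1, remainder 1
15 ÷ 1 → quotient 15, remainder 0

[9; 1, 1, 15]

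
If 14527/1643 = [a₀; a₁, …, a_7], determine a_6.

14527 ÷ 1643 → quotient 8, remainder 1383
1643 ÷ 1383 → quotient 1, remainder 260
1383 ÷ 260 → quotient 5, remainder 83
260 ÷ 83 → quotient 3, remainder 11
83 ÷ 11 → quotient 7, remainder 6
11 ÷ 6 → quotient 1, remainder 5
6 ÷ 5 → quotient 1, remainder 1

1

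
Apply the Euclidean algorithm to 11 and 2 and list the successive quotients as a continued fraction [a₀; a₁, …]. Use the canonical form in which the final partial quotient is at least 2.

11 ÷ 2 → quotient 5, remainder 1
2 ÷ 1 → quotient 2, remainder 0

[5; 2]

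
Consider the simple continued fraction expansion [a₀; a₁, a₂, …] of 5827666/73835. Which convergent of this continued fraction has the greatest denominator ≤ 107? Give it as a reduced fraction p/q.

a_0 = 78: 78/1  (≤ bound)
a_1 = 1: 79/1  (≤ bound)
a_2 = 12: 1026/13  (≤ bound)
a_3 = 1: 1105/14  (≤ bound)
a_4 = 14: 16496/209  (> 107, stop)

1105/14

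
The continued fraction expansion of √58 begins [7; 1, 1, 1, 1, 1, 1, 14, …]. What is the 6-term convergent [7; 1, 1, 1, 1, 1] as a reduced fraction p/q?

Collapse the nested fraction from the inside out:
Start with 1.
1 + 1/(1/1) = 1 + 1/1 = 2/1
1 + 1/(2/1) = 1 + 1/2 = 3/2
1 + 1/(3/2) = 1 + 2/3 = 5/3
1 + 1/(5/3) = 1 + 3/5 = 8/5
7 + 1/(8/5) = 7 + 5/8 = 61/8

61/8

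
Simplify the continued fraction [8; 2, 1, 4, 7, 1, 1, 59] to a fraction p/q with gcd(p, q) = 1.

Use the convergent recurrence hₖ = aₖ·hₖ₋₁ + hₖ₋₂ (and likewise for the denominators kₖ):
a_0 = 8: 8/1
a_1 = 2: 17/2
a_2 = 1: 25/3
a_3 = 4: 117/14
a_4 = 7: 844/101
a_5 = 1: 961/115
a_6 = 1: 1805/216
a_7 = 59: 107456/12859

107456/12859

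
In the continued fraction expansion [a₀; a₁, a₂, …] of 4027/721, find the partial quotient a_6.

8

⌊4027/721⌋ = 5, remainder 422
⌊721/422⌋ = 1, remainder 299
⌊422/299⌋ = 1, remainder 123
⌊299/123⌋ = 2, remainder 53
⌊123/53⌋ = 2, remainder 17
⌊53/17⌋ = 3, remainder 2
⌊17/2⌋ = 8, remainder 1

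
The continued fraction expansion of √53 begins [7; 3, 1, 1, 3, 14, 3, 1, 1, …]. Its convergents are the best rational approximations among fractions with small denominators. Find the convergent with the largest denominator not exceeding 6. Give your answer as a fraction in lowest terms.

29/4

a_0 = 7: 7/1  (≤ bound)
a_1 = 3: 22/3  (≤ bound)
a_2 = 1: 29/4  (≤ bound)
a_3 = 1: 51/7  (> 6, stop)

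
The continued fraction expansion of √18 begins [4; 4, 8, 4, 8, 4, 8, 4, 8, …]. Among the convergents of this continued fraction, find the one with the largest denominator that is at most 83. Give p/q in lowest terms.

140/33

List convergents until the denominator exceeds the bound:
a_0 = 4: 4/1  (≤ bound)
a_1 = 4: 17/4  (≤ bound)
a_2 = 8: 140/33  (≤ bound)
a_3 = 4: 577/136  (> 83, stop)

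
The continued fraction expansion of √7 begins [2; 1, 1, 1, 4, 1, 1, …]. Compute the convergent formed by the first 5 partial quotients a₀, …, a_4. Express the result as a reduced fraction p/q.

37/14

a_0 = 2: 2/1
a_1 = 1: 3/1
a_2 = 1: 5/2
a_3 = 1: 8/3
a_4 = 4: 37/14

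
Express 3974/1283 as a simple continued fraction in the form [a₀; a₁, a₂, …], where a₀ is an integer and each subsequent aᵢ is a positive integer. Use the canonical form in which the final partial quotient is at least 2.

[3; 10, 3, 1, 3, 1, 2, 2]

Apply division with remainder until the remainder is 0:
3974 ÷ 1283 → quotient 3, remainder 125
1283 ÷ 125 → quotient 10, remainder 33
125 ÷ 33 → quotient 3, remainder 26
33 ÷ 26 → quotient 1, remainder 7
26 ÷ 7 → quotient 3, remainder 5
7 ÷ 5 → quotient 1, remainder 2
5 ÷ 2 → quotient 2, remainder 1
2 ÷ 1 → quotient 2, remainder 0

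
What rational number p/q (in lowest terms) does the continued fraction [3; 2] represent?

7/2

Collapse the nested fraction from the inside out:
Start with 2.
3 + 1/(2/1) = 3 + 1/2 = 7/2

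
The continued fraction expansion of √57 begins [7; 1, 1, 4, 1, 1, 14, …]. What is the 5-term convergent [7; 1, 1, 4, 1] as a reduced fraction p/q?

83/11

Start with 1.
4 + 1/(1/1) = 4 + 1/1 = 5/1
1 + 1/(5/1) = 1 + 1/5 = 6/5
1 + 1/(6/5) = 1 + 5/6 = 11/6
7 + 1/(11/6) = 7 + 6/11 = 83/11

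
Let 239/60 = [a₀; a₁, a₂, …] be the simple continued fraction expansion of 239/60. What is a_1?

239 = 3·60 + 59, so a_0 = 3
60 = 1·59 + 1, so a_1 = 1

1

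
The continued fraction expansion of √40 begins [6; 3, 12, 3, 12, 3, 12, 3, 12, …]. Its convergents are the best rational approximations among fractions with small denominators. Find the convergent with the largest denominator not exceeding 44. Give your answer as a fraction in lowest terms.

List convergents until the denominator exceeds the bound:
a_0 = 6: 6/1  (≤ bound)
a_1 = 3: 19/3  (≤ bound)
a_2 = 12: 234/37  (≤ bound)
a_3 = 3: 721/114  (> 44, stop)

234/37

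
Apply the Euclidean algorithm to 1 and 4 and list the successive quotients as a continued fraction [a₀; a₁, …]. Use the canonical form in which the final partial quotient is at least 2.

1 = 0·4 + 1, so a_0 = 0
4 = 4·1 + 0, so a_1 = 4

[0; 4]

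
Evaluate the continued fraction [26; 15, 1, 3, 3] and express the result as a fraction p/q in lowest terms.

5343/205

Work from the innermost term outward:
Start with 3.
3 + 1/(3/1) = 3 + 1/3 = 10/3
1 + 1/(10/3) = 1 + 3/10 = 13/10
15 + 1/(13/10) = 15 + 10/13 = 205/13
26 + 1/(205/13) = 26 + 13/205 = 5343/205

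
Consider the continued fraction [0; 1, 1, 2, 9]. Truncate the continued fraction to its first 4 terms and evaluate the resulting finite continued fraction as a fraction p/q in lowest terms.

Start with 2.
1 + 1/(2/1) = 1 + 1/2 = 3/2
1 + 1/(3/2) = 1 + 2/3 = 5/3
0 + 1/(5/3) = 0 + 3/5 = 3/5

3/5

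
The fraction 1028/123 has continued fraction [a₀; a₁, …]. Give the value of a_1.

2

Apply division with remainder until the remainder is 0:
⌊1028/123⌋ = 8, remainder 44
⌊123/44⌋ = 2, remainder 35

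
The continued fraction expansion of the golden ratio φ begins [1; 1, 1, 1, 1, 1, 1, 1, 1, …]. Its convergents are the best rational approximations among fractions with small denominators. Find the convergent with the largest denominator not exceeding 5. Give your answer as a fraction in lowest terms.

8/5

List convergents until the denominator exceeds the bound:
a_0 = 1: 1/1  (≤ bound)
a_1 = 1: 2/1  (≤ bound)
a_2 = 1: 3/2  (≤ bound)
a_3 = 1: 5/3  (≤ bound)
a_4 = 1: 8/5  (≤ bound)
a_5 = 1: 13/8  (> 5, stop)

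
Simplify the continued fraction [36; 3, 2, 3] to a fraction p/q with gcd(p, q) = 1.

871/24

Start with 3.
2 + 1/(3/1) = 2 + 1/3 = 7/3
3 + 1/(7/3) = 3 + 3/7 = 24/7
36 + 1/(24/7) = 36 + 7/24 = 871/24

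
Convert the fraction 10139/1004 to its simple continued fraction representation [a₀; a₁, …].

[10; 10, 7, 14]

Repeatedly divide and take the remainder:
⌊10139/1004⌋ = 10, remainder 99
⌊1004/99⌋ = 10, remainder 14
⌊99/14⌋ = 7, remainder 1
⌊14/1⌋ = 14, remainder 0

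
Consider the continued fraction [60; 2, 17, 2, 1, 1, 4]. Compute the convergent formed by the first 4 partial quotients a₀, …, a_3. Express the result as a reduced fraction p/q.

a_0 = 60: 60/1
a_1 = 2: 121/2
a_2 = 17: 2117/35
a_3 = 2: 4355/72

4355/72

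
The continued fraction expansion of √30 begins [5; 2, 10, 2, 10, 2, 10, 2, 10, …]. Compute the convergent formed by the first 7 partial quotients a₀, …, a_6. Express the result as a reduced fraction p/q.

55435/10121

Start with 10.
2 + 1/(10/1) = 2 + 1/10 = 21/10
10 + 1/(21/10) = 10 + 10/21 = 220/21
2 + 1/(220/21) = 2 + 21/220 = 461/220
10 + 1/(461/220) = 10 + 220/461 = 4830/461
2 + 1/(4830/461) = 2 + 461/4830 = 10121/4830
5 + 1/(10121/4830) = 5 + 4830/10121 = 55435/10121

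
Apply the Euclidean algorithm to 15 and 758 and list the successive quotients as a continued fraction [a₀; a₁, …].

15 = 0·758 + 15, so a_0 = 0
758 = 50·15 + 8, so a_1 = 50
15 = 1·8 + 7, so a_2 = 1
8 = 1·7 + 1, so a_3 = 1
7 = 7·1 + 0, so a_4 = 7

[0; 50, 1, 1, 7]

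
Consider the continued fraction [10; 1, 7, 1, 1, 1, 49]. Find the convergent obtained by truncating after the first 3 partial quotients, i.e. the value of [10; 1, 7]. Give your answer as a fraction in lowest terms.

a_0 = 10: 10/1
a_1 = 1: 11/1
a_2 = 7: 87/8

87/8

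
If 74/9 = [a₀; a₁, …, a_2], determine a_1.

4

Repeatedly divide and take the remainder:
⌊74/9⌋ = 8, remainder 2
⌊9/2⌋ = 4, remainder 1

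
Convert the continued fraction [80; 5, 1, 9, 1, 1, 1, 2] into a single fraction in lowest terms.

40245/502

Build up convergents one term at a time:
a_0 = 80: 80/1
a_1 = 5: 401/5
a_2 = 1: 481/6
a_3 = 9: 4730/59
a_4 = 1: 5211/65
a_5 = 1: 9941/124
a_6 = 1: 15152/189
a_7 = 2: 40245/502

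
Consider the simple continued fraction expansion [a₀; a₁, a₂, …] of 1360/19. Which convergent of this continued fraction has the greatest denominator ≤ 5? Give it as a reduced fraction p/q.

358/5

a_0 = 71: 71/1  (≤ bound)
a_1 = 1: 72/1  (≤ bound)
a_2 = 1: 143/2  (≤ bound)
a_3 = 2: 358/5  (≤ bound)
a_4 = 1: 501/7  (> 5, stop)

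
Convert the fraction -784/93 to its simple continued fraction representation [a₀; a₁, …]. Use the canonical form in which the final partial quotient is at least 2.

[-9; 1, 1, 3, 13]

Run the Euclidean algorithm, recording each quotient:
-784 = -9·93 + 53, so a_0 = -9
93 = 1·53 + 40, so a_1 = 1
53 = 1·40 + 13, so a_2 = 1
40 = 3·13 + 1, so a_3 = 3
13 = 13·1 + 0, so a_4 = 13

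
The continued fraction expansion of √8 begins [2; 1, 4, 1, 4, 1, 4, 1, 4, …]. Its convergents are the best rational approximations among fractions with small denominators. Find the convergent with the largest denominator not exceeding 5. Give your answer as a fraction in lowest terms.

a_0 = 2: 2/1  (≤ bound)
a_1 = 1: 3/1  (≤ bound)
a_2 = 4: 14/5  (≤ bound)
a_3 = 1: 17/6  (> 5, stop)

14/5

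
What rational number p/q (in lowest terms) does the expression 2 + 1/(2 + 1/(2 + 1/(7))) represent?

89/37

Work from the innermost term outward:
Start with 7.
2 + 1/(7/1) = 2 + 1/7 = 15/7
2 + 1/(15/7) = 2 + 7/15 = 37/15
2 + 1/(37/15) = 2 + 15/37 = 89/37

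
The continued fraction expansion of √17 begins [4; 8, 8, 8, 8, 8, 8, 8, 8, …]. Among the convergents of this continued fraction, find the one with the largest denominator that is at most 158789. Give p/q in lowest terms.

a_0 = 4: 4/1  (≤ bound)
a_1 = 8: 33/8  (≤ bound)
a_2 = 8: 268/65  (≤ bound)
a_3 = 8: 2177/528  (≤ bound)
a_4 = 8: 17684/4289  (≤ bound)
a_5 = 8: 143649/34840  (≤ bound)
a_6 = 8: 1166876/283009  (> 158789, stop)

143649/34840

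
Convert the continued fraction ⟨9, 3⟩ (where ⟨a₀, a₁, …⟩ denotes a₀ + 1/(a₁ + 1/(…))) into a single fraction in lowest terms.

Starting at the tail and folding back:
Start with 3.
9 + 1/(3/1) = 9 + 1/3 = 28/3

28/3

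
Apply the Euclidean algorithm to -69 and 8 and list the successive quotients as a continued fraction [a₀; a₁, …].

[-9; 2, 1, 2]

Repeatedly divide and take the remainder:
-69 = -9·8 + 3, so a_0 = -9
8 = 2·3 + 2, so a_1 = 2
3 = 1·2 + 1, so a_2 = 1
2 = 2·1 + 0, so a_3 = 2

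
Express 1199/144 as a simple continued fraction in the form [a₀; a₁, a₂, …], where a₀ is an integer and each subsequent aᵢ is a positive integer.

Apply division with remainder until the remainder is 0:
1199 ÷ 144 → quotient 8, remainder 47
144 ÷ 47 → quotient 3, remainder 3
47 ÷ 3 → quotient 15, remainder 2
3 ÷ 2 → quotient 1, remainder 1
2 ÷ 1 → quotient 2, remainder 0

[8; 3, 15, 1, 2]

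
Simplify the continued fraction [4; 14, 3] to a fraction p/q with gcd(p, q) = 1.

Build up convergents one term at a time:
a_0 = 4: 4/1
a_1 = 14: 57/14
a_2 = 3: 175/43

175/43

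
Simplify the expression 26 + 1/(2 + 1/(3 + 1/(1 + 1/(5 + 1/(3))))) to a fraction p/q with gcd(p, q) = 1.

4363/165

Start with 3.
5 + 1/(3/1) = 5 + 1/3 = 16/3
1 + 1/(16/3) = 1 + 3/16 = 19/16
3 + 1/(19/16) = 3 + 16/19 = 73/19
2 + 1/(73/19) = 2 + 19/73 = 165/73
26 + 1/(165/73) = 26 + 73/165 = 4363/165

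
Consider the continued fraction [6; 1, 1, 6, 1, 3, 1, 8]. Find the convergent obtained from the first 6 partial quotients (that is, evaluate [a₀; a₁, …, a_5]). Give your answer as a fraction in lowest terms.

379/58

Start with 3.
1 + 1/(3/1) = 1 + 1/3 = 4/3
6 + 1/(4/3) = 6 + 3/4 = 27/4
1 + 1/(27/4) = 1 + 4/27 = 31/27
1 + 1/(31/27) = 1 + 27/31 = 58/31
6 + 1/(58/31) = 6 + 31/58 = 379/58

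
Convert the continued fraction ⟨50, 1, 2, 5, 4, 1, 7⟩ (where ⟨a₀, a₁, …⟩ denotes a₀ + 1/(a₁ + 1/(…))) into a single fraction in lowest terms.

Collapse the nested fraction from the inside out:
Start with 7.
1 + 1/(7/1) = 1 + 1/7 = 8/7
4 + 1/(8/7) = 4 + 7/8 = 39/8
5 + 1/(39/8) = 5 + 8/39 = 203/39
2 + 1/(203/39) = 2 + 39/203 = 445/203
1 + 1/(445/203) = 1 + 203/445 = 648/445
50 + 1/(648/445) = 50 + 445/648 = 32845/648

32845/648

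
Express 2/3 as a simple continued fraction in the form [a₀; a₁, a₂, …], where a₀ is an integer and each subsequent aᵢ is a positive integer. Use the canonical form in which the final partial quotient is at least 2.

2 = 0·3 + 2, so a_0 = 0
3 = 1·2 + 1, so a_1 = 1
2 = 2·1 + 0, so a_2 = 2

[0; 1, 2]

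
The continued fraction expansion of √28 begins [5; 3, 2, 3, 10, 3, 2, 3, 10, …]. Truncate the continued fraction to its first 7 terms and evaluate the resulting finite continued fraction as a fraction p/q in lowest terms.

Start with 2.
3 + 1/(2/1) = 3 + 1/2 = 7/2
10 + 1/(7/2) = 10 + 2/7 = 72/7
3 + 1/(72/7) = 3 + 7/72 = 223/72
2 + 1/(223/72) = 2 + 72/223 = 518/223
3 + 1/(518/223) = 3 + 223/518 = 1777/518
5 + 1/(1777/518) = 5 + 518/1777 = 9403/1777

9403/1777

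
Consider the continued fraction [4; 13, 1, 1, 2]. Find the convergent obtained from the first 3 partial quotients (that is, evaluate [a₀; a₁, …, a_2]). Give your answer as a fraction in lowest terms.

57/14

a_0 = 4: 4/1
a_1 = 13: 53/13
a_2 = 1: 57/14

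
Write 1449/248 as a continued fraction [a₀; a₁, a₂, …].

[5; 1, 5, 2, 1, 3, 1, 2]

1449 ÷ 248 → quotient 5, remainder 209
248 ÷ 209 → quotient 1, remainder 39
209 ÷ 39 → quotient 5, remainder 14
39 ÷ 14 → quotient 2, remainder 11
14 ÷ 11 → quotient 1, remainder 3
11 ÷ 3 → quotient 3, remainder 2
3 ÷ 2 → quotient 1, remainder 1
2 ÷ 1 → quotient 2, remainder 0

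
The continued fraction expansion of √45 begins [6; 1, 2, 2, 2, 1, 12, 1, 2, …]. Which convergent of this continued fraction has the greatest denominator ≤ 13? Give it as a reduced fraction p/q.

a_0 = 6: 6/1  (≤ bound)
a_1 = 1: 7/1  (≤ bound)
a_2 = 2: 20/3  (≤ bound)
a_3 = 2: 47/7  (≤ bound)
a_4 = 2: 114/17  (> 13, stop)

47/7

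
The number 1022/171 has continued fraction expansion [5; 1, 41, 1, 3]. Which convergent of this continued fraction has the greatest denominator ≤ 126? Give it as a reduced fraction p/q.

257/43

a_0 = 5: 5/1  (≤ bound)
a_1 = 1: 6/1  (≤ bound)
a_2 = 41: 251/42  (≤ bound)
a_3 = 1: 257/43  (≤ bound)
a_4 = 3: 1022/171  (> 126, stop)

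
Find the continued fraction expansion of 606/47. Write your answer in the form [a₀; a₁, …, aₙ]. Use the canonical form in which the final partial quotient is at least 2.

[12; 1, 8, 2, 2]

⌊606/47⌋ = 12, remainder 42
⌊47/42⌋ = 1, remainder 5
⌊42/5⌋ = 8, remainder 2
⌊5/2⌋ = 2, remainder 1
⌊2/1⌋ = 2, remainder 0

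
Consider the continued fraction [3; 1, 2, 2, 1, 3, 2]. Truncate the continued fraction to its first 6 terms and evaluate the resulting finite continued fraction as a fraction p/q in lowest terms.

a_0 = 3: 3/1
a_1 = 1: 4/1
a_2 = 2: 11/3
a_3 = 2: 26/7
a_4 = 1: 37/10
a_5 = 3: 137/37

137/37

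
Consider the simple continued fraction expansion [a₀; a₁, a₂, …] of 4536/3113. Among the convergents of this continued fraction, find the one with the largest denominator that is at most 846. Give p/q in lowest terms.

51/35

a_0 = 1: 1/1  (≤ bound)
a_1 = 2: 3/2  (≤ bound)
a_2 = 5: 16/11  (≤ bound)
a_3 = 3: 51/35  (≤ bound)
a_4 = 29: 1495/1026  (> 846, stop)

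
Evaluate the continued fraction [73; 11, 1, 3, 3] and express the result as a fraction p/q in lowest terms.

Compute successive convergents:
a_0 = 73: 73/1
a_1 = 11: 804/11
a_2 = 1: 877/12
a_3 = 3: 3435/47
a_4 = 3: 11182/153

11182/153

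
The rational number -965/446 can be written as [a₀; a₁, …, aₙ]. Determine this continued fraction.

[-3; 1, 5, 9, 8]

Run the Euclidean algorithm, recording each quotient:
-965 ÷ 446 → quotient -3, remainder 373
446 ÷ 373 → quotient 1, remainder 73
373 ÷ 73 → quotient 5, remainder 8
73 ÷ 8 → quotient 9, remainder 1
8 ÷ 1 → quotient 8, remainder 0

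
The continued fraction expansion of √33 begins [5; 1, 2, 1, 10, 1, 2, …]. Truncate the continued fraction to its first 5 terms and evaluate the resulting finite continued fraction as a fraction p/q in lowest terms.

a_0 = 5: 5/1
a_1 = 1: 6/1
a_2 = 2: 17/3
a_3 = 1: 23/4
a_4 = 10: 247/43

247/43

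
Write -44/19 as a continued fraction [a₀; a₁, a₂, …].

[-3; 1, 2, 6]

Repeatedly divide and take the remainder:
-44 = -3·19 + 13, so a_0 = -3
19 = 1·13 + 6, so a_1 = 1
13 = 2·6 + 1, so a_2 = 2
6 = 6·1 + 0, so a_3 = 6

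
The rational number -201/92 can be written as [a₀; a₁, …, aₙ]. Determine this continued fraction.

Repeatedly divide and take the remainder:
-201 ÷ 92 → quotient -3, remainder 75
92 ÷ 75 → quotient 1, remainder 17
75 ÷ 17 → quotient 4, remainder 7
17 ÷ 7 → quotient 2, remainder 3
7 ÷ 3 → quotient 2, remainder 1
3 ÷ 1 → quotient 3, remainder 0

[-3; 1, 4, 2, 2, 3]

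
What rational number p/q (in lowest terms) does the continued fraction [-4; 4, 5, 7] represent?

a_0 = -4: -4/1
a_1 = 4: -15/4
a_2 = 5: -79/21
a_3 = 7: -568/151

-568/151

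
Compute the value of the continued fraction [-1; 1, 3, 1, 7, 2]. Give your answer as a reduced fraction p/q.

-17/83

Starting at the tail and folding back:
Start with 2.
7 + 1/(2/1) = 7 + 1/2 = 15/2
1 + 1/(15/2) = 1 + 2/15 = 17/15
3 + 1/(17/15) = 3 + 15/17 = 66/17
1 + 1/(66/17) = 1 + 17/66 = 83/66
-1 + 1/(83/66) = -1 + 66/83 = -17/83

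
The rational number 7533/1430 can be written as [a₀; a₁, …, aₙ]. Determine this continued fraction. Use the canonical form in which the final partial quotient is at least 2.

[5; 3, 1, 2, 1, 3, 12, 2]

Apply division with remainder until the remainder is 0:
⌊7533/1430⌋ = 5, remainder 383
⌊1430/383⌋ = 3, remainder 281
⌊383/281⌋ = 1, remainder 102
⌊281/102⌋ = 2, remainder 77
⌊102/77⌋ = 1, remainder 25
⌊77/25⌋ = 3, remainder 2
⌊25/2⌋ = 12, remainder 1
⌊2/1⌋ = 2, remainder 0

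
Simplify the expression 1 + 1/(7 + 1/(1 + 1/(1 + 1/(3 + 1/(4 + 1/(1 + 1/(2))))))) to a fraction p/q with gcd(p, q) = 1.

Work from the innermost term outward:
Start with 2.
1 + 1/(2/1) = 1 + 1/2 = 3/2
4 + 1/(3/2) = 4 + 2/3 = 14/3
3 + 1/(14/3) = 3 + 3/14 = 45/14
1 + 1/(45/14) = 1 + 14/45 = 59/45
1 + 1/(59/45) = 1 + 45/59 = 104/59
7 + 1/(104/59) = 7 + 59/104 = 787/104
1 + 1/(787/104) = 1 + 104/787 = 891/787

891/787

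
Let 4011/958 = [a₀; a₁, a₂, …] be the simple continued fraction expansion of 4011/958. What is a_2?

2

4011 = 4·958 + 179, so a_0 = 4
958 = 5·179 + 63, so a_1 = 5
179 = 2·63 + 53, so a_2 = 2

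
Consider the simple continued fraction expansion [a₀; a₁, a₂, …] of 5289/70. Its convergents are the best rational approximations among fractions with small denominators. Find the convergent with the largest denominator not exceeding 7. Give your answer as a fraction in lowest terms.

a_0 = 75: 75/1  (≤ bound)
a_1 = 1: 76/1  (≤ bound)
a_2 = 1: 151/2  (≤ bound)
a_3 = 3: 529/7  (≤ bound)
a_4 = 1: 680/9  (> 7, stop)

529/7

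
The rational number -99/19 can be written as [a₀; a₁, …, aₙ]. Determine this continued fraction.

[-6; 1, 3, 1, 3]

Repeatedly divide and take the remainder:
-99 ÷ 19 → quotient -6, remainder 15
19 ÷ 15 → quotient 1, remainder 4
15 ÷ 4 → quotient 3, remainder 3
4 ÷ 3 → quotient 1, remainder 1
3 ÷ 1 → quotient 3, remainder 0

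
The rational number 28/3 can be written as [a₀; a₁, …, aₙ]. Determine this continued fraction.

[9; 3]

⌊28/3⌋ = 9, remainder 1
⌊3/1⌋ = 3, remainder 0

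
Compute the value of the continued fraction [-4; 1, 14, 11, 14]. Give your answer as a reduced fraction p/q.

Collapse the nested fraction from the inside out:
Start with 14.
11 + 1/(14/1) = 11 + 1/14 = 155/14
14 + 1/(155/14) = 14 + 14/155 = 2184/155
1 + 1/(2184/155) = 1 + 155/2184 = 2339/2184
-4 + 1/(2339/2184) = -4 + 2184/2339 = -7172/2339

-7172/2339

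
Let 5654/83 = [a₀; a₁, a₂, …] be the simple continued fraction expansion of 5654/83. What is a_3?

3

Apply division with remainder until the remainder is 0:
5654 ÷ 83 → quotient 68, remainder 10
83 ÷ 10 → quotient 8, remainder 3
10 ÷ 3 → quotient 3, remainder 1
3 ÷ 1 → quotient 3, remainder 0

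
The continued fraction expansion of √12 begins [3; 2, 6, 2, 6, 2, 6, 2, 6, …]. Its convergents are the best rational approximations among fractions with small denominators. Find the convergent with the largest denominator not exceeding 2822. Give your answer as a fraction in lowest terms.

8733/2521

a_0 = 3: 3/1  (≤ bound)
a_1 = 2: 7/2  (≤ bound)
a_2 = 6: 45/13  (≤ bound)
a_3 = 2: 97/28  (≤ bound)
a_4 = 6: 627/181  (≤ bound)
a_5 = 2: 1351/390  (≤ bound)
a_6 = 6: 8733/2521  (≤ bound)
a_7 = 2: 18817/5432  (> 2822, stop)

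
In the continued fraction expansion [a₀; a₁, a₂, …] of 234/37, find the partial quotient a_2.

12

234 ÷ 37 → quotient 6, remainder 12
37 ÷ 12 → quotient 3, remainder 1
12 ÷ 1 → quotient 12, remainder 0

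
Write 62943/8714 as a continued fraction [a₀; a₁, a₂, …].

[7; 4, 2, 12, 7, 1, 2, 3]

⌊62943/8714⌋ = 7, remainder 1945
⌊8714/1945⌋ = 4, remainder 934
⌊1945/934⌋ = 2, remainder 77
⌊934/77⌋ = 12, remainder 10
⌊77/10⌋ = 7, remainder 7
⌊10/7⌋ = 1, remainder 3
⌊7/3⌋ = 2, remainder 1
⌊3/1⌋ = 3, remainder 0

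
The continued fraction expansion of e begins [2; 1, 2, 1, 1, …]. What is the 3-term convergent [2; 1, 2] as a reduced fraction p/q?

Start with 2.
1 + 1/(2/1) = 1 + 1/2 = 3/2
2 + 1/(3/2) = 2 + 2/3 = 8/3

8/3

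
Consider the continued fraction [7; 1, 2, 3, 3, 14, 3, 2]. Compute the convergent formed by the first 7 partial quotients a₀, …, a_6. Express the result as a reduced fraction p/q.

11153/1449

a_0 = 7: 7/1
a_1 = 1: 8/1
a_2 = 2: 23/3
a_3 = 3: 77/10
a_4 = 3: 254/33
a_5 = 14: 3633/472
a_6 = 3: 11153/1449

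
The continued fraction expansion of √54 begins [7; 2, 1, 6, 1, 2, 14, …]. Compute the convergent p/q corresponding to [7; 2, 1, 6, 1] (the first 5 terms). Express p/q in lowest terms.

169/23

Starting at the tail and folding back:
Start with 1.
6 + 1/(1/1) = 6 + 1/1 = 7/1
1 + 1/(7/1) = 1 + 1/7 = 8/7
2 + 1/(8/7) = 2 + 7/8 = 23/8
7 + 1/(23/8) = 7 + 8/23 = 169/23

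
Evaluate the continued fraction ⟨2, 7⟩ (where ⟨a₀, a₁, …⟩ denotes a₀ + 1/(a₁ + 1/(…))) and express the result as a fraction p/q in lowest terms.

15/7

Start with 7.
2 + 1/(7/1) = 2 + 1/7 = 15/7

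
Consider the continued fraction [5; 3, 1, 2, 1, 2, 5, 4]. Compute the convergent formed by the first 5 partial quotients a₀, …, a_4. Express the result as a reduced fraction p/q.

Use the convergent recurrence hₖ = aₖ·hₖ₋₁ + hₖ₋₂ (and likewise for the denominators kₖ):
a_0 = 5: 5/1
a_1 = 3: 16/3
a_2 = 1: 21/4
a_3 = 2: 58/11
a_4 = 1: 79/15

79/15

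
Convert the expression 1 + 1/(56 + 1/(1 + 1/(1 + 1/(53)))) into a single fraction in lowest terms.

6153/6046

Start with 53.
1 + 1/(53/1) = 1 + 1/53 = 54/53
1 + 1/(54/53) = 1 + 53/54 = 107/54
56 + 1/(107/54) = 56 + 54/107 = 6046/107
1 + 1/(6046/107) = 1 + 107/6046 = 6153/6046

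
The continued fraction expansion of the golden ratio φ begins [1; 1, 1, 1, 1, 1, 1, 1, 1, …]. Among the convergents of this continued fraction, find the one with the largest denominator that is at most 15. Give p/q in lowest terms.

21/13

a_0 = 1: 1/1  (≤ bound)
a_1 = 1: 2/1  (≤ bound)
a_2 = 1: 3/2  (≤ bound)
a_3 = 1: 5/3  (≤ bound)
a_4 = 1: 8/5  (≤ bound)
a_5 = 1: 13/8  (≤ bound)
a_6 = 1: 21/13  (≤ bound)
a_7 = 1: 34/21  (> 15, stop)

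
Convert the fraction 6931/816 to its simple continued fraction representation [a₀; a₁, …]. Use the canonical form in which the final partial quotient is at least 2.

Apply division with remainder until the remainder is 0:
6931 = 8·816 + 403, so a_0 = 8
816 = 2·403 + 10, so a_1 = 2
403 = 40·10 + 3, so a_2 = 40
10 = 3·3 + 1, so a_3 = 3
3 = 3·1 + 0, so a_4 = 3

[8; 2, 40, 3, 3]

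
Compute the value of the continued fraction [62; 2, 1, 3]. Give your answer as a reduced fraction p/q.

686/11

Collapse the nested fraction from the inside out:
Start with 3.
1 + 1/(3/1) = 1 + 1/3 = 4/3
2 + 1/(4/3) = 2 + 3/4 = 11/4
62 + 1/(11/4) = 62 + 4/11 = 686/11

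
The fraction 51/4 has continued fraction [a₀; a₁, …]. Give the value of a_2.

51 ÷ 4 → quotient 12, remainder 3
4 ÷ 3 → quotient 1, remainder 1
3 ÷ 1 → quotient 3, remainder 0

3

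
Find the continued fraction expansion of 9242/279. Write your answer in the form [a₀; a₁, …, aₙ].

[33; 7, 1, 34]

9242 ÷ 279 → quotient 33, remainder 35
279 ÷ 35 → quotient 7, remainder 34
35 ÷ 34 → quotient 1, remainder 1
34 ÷ 1 → quotient 34, remainder 0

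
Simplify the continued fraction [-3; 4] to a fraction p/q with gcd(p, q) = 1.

a_0 = -3: -3/1
a_1 = 4: -11/4

-11/4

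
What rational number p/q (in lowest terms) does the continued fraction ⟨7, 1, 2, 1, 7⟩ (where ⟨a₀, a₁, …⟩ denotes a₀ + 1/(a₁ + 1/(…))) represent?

Starting at the tail and folding back:
Start with 7.
1 + 1/(7/1) = 1 + 1/7 = 8/7
2 + 1/(8/7) = 2 + 7/8 = 23/8
1 + 1/(23/8) = 1 + 8/23 = 31/23
7 + 1/(31/23) = 7 + 23/31 = 240/31

240/31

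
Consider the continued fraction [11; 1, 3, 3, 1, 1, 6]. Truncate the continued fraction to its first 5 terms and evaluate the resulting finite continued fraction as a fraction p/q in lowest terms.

a_0 = 11: 11/1
a_1 = 1: 12/1
a_2 = 3: 47/4
a_3 = 3: 153/13
a_4 = 1: 200/17

200/17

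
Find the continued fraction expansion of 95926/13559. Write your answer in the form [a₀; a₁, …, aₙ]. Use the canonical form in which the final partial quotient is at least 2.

[7; 13, 2, 1, 1, 2, 15, 5]

⌊95926/13559⌋ = 7, remainder 1013
⌊13559/1013⌋ = 13, remainder 390
⌊1013/390⌋ = 2, remainder 233
⌊390/233⌋ = 1, remainder 157
⌊233/157⌋ = 1, remainder 76
⌊157/76⌋ = 2, remainder 5
⌊76/5⌋ = 15, remainder 1
⌊5/1⌋ = 5, remainder 0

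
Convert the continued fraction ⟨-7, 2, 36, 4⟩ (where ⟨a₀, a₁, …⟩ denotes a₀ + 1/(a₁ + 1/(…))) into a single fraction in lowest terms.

Start with 4.
36 + 1/(4/1) = 36 + 1/4 = 145/4
2 + 1/(145/4) = 2 + 4/145 = 294/145
-7 + 1/(294/145) = -7 + 145/294 = -1913/294

-1913/294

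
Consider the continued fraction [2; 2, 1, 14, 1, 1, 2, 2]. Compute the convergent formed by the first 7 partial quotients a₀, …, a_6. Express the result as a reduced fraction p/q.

a_0 = 2: 2/1
a_1 = 2: 5/2
a_2 = 1: 7/3
a_3 = 14: 103/44
a_4 = 1: 110/47
a_5 = 1: 213/91
a_6 = 2: 536/229

536/229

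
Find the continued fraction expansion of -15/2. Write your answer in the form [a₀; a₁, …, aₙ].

Repeatedly divide and take the remainder:
-15 ÷ 2 → quotient -8, remainder 1
2 ÷ 1 → quotient 2, remainder 0

[-8; 2]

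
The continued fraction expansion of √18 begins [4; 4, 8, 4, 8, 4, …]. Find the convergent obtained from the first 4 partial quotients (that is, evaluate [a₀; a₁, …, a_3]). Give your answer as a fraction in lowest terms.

Start with 4.
8 + 1/(4/1) = 8 + 1/4 = 33/4
4 + 1/(33/4) = 4 + 4/33 = 136/33
4 + 1/(136/33) = 4 + 33/136 = 577/136

577/136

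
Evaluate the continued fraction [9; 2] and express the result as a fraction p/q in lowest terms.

19/2

Use the convergent recurrence hₖ = aₖ·hₖ₋₁ + hₖ₋₂ (and likewise for the denominators kₖ):
a_0 = 9: 9/1
a_1 = 2: 19/2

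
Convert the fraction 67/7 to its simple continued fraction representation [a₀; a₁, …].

[9; 1, 1, 3]

Repeatedly divide and take the remainder:
⌊67/7⌋ = 9, remainder 4
⌊7/4⌋ = 1, remainder 3
⌊4/3⌋ = 1, remainder 1
⌊3/1⌋ = 3, remainder 0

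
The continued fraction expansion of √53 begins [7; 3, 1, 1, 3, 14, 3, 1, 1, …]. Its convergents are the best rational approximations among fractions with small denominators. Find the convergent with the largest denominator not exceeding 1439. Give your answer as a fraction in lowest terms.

List convergents until the denominator exceeds the bound:
a_0 = 7: 7/1  (≤ bound)
a_1 = 3: 22/3  (≤ bound)
a_2 = 1: 29/4  (≤ bound)
a_3 = 1: 51/7  (≤ bound)
a_4 = 3: 182/25  (≤ bound)
a_5 = 14: 2599/357  (≤ bound)
a_6 = 3: 7979/1096  (≤ bound)
a_7 = 1: 10578/1453  (> 1439, stop)

7979/1096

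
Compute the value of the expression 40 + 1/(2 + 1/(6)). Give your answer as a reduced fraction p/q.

526/13

Collapse the nested fraction from the inside out:
Start with 6.
2 + 1/(6/1) = 2 + 1/6 = 13/6
40 + 1/(13/6) = 40 + 6/13 = 526/13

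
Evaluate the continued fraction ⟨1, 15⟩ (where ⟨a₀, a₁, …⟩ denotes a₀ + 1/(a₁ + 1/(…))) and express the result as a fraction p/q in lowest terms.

16/15

Work from the innermost term outward:
Start with 15.
1 + 1/(15/1) = 1 + 1/15 = 16/15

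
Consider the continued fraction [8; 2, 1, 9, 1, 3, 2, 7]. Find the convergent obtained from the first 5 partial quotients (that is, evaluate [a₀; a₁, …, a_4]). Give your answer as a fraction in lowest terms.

a_0 = 8: 8/1
a_1 = 2: 17/2
a_2 = 1: 25/3
a_3 = 9: 242/29
a_4 = 1: 267/32

267/32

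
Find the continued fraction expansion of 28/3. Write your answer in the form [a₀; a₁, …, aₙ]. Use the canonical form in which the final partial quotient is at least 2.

28 ÷ 3 → quotient 9, remainder 1
3 ÷ 1 → quotient 3, remainder 0

[9; 3]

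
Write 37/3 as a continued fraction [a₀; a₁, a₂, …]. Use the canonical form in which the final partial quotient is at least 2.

[12; 3]

⌊37/3⌋ = 12, remainder 1
⌊3/1⌋ = 3, remainder 0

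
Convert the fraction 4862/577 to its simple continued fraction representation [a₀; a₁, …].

4862 ÷ 577 → quotient 8, remainder 246
577 ÷ 246 → quotient 2, remainder 85
246 ÷ 85 → quotient 2, remainder 76
85 ÷ 76 → quotient 1, remainder 9
76 ÷ 9 → quotient 8, remainder 4
9 ÷ 4 → quotient 2, remainder 1
4 ÷ 1 → quotient 4, remainder 0

[8; 2, 2, 1, 8, 2, 4]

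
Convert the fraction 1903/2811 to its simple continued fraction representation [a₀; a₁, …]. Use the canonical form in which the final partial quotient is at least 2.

Run the Euclidean algorithm, recording each quotient:
1903 = 0·2811 + 1903, so a_0 = 0
2811 = 1·1903 + 908, so a_1 = 1
1903 = 2·908 + 87, so a_2 = 2
908 = 10·87 + 38, so a_3 = 10
87 = 2·38 + 11, so a_4 = 2
38 = 3·11 + 5, so a_5 = 3
11 = 2·5 + 1, so a_6 = 2
5 = 5·1 + 0, so a_7 = 5

[0; 1, 2, 10, 2, 3, 2, 5]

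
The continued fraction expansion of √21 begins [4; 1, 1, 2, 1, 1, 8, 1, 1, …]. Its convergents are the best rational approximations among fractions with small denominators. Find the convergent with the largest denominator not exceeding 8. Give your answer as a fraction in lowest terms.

32/7

List convergents until the denominator exceeds the bound:
a_0 = 4: 4/1  (≤ bound)
a_1 = 1: 5/1  (≤ bound)
a_2 = 1: 9/2  (≤ bound)
a_3 = 2: 23/5  (≤ bound)
a_4 = 1: 32/7  (≤ bound)
a_5 = 1: 55/12  (> 8, stop)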